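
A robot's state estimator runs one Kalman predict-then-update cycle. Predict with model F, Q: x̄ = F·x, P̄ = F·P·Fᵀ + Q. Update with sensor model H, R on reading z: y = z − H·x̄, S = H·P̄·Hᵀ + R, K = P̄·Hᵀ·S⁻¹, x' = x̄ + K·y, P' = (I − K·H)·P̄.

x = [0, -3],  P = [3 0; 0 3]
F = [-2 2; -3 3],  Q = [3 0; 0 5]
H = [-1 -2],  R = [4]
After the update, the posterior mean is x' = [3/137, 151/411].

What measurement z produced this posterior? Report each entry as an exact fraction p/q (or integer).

z = [-1]

x̄ = F·x = [-6, -9]
P̄ = F·P·Fᵀ + Q = [27 36; 36 59]
S = H·P̄·Hᵀ + R = [411]
K = P̄·Hᵀ·S⁻¹ = [-33/137; -154/411]
x' − x̄ = [825/137, 3850/411] = K·y
y = (KᵀK)⁻¹·Kᵀ·(x' − x̄) = [-25]
z = y + H·x̄ = [-25] + [24] = [-1]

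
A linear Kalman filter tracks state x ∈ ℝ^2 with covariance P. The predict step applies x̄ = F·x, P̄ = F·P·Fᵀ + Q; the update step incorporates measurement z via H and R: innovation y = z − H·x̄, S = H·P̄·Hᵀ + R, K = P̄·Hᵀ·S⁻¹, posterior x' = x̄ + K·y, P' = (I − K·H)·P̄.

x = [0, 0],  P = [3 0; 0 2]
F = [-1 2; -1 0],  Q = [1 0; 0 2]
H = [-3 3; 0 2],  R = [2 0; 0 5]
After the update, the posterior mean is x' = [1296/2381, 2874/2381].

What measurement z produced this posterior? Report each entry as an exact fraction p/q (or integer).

x̄ = F·x = [0, 0]
P̄ = F·P·Fᵀ + Q = [12 3; 3 5]
S = H·P̄·Hᵀ + R = [101 12; 12 25]
K = P̄·Hᵀ·S⁻¹ = [-747/2381 930/2381; 30/2381 938/2381]
x' − x̄ = [1296/2381, 2874/2381] = K·y
y = (KᵀK)⁻¹·Kᵀ·(x' − x̄) = [2, 3]
z = y + H·x̄ = [2, 3] + [0, 0] = [2, 3]

z = [2, 3]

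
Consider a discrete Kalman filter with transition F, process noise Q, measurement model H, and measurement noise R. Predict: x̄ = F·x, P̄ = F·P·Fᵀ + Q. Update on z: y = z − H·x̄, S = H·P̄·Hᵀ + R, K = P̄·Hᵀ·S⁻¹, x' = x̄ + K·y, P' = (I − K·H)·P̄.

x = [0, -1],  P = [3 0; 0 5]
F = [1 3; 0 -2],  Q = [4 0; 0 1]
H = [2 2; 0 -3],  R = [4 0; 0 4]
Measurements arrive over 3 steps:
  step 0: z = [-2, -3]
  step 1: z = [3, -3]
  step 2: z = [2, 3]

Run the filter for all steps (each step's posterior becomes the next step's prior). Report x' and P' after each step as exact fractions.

step 0: x̄ = F·x = [-3, 2]
step 0: P̄ = F·P·Fᵀ + Q = [52 -30; -30 21]
step 0: y = z − H·x̄ = [0, 3]
step 0: S = H·P̄·Hᵀ + R = [56 54; 54 193]
step 0: K = P̄·Hᵀ·S⁻¹ = [908/1973 666/1973; -18/1973 -639/1973]
step 0: x' = x̄ + K·y = [-3921/1973, 2029/1973]
step 0: P' = (I − K·H)·P̄ = [2704/1973 -888/1973; -888/1973 852/1973]
step 1: x̄ = F·x = [2166/1973, -4058/1973]
step 1: P̄ = F·P·Fᵀ + Q = [12936/1973 -3336/1973; -3336/1973 5381/1973]
step 1: y = z − H·x̄ = [9703/1973, -18093/1973]
step 1: S = H·P̄·Hᵀ + R = [54472/1973 -12270/1973; -12270/1973 56321/1973]
step 1: K = P̄·Hᵀ·S⁻¹ = [152580/369661 98928/369661; 4090/369661 -105063/369661]
step 1: x' = x̄ + K·y = [248994/369661, 223267/369661]
step 1: P' = (I − K·H)·P̄ = [437064/369661 -131904/369661; -131904/369661 140084/369661]
step 2: x̄ = F·x = [918795/369661, -446534/369661]
step 2: P̄ = F·P·Fᵀ + Q = [2385040/369661 -576696/369661; -576696/369661 929997/369661]
step 2: y = z − H·x̄ = [-205200/369661, -230619/369661]
step 2: S = H·P̄·Hᵀ + R = [10125224/369661 -2119806/369661; -2119806/369661 9848617/369661]
step 2: K = P̄·Hᵀ·S⁻¹ = [26569496/64400813 17031960/64400813; 706602/64400813 -18091863/64400813]
step 2: x' = x̄ + K·y = [134694195/64400813, -66898645/64400813]
step 2: P' = (I − K·H)·P̄ = [75848272/64400813 -22709280/64400813; -22709280/64400813 24122484/64400813]

step 0: x' = [-3921/1973, 2029/1973], P' = [2704/1973 -888/1973; -888/1973 852/1973]
step 1: x' = [248994/369661, 223267/369661], P' = [437064/369661 -131904/369661; -131904/369661 140084/369661]
step 2: x' = [134694195/64400813, -66898645/64400813], P' = [75848272/64400813 -22709280/64400813; -22709280/64400813 24122484/64400813]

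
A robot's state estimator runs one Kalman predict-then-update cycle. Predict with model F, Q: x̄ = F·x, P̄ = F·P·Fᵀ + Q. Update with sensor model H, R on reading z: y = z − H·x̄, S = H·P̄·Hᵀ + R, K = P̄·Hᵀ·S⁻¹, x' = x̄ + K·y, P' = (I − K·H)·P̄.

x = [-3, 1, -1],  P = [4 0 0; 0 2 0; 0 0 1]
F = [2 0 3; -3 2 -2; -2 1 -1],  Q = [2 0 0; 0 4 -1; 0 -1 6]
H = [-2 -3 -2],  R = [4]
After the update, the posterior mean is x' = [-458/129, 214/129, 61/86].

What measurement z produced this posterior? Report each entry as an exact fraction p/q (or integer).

z = [1]

x̄ = F·x = [-9, 13, 8]
P̄ = F·P·Fᵀ + Q = [27 -30 -19; -30 52 29; -19 29 25]
S = H·P̄·Hᵀ + R = [516]
K = P̄·Hᵀ·S⁻¹ = [37/258; -77/258; -33/172]
x' − x̄ = [703/129, -1463/129, -627/86] = K·y
y = (KᵀK)⁻¹·Kᵀ·(x' − x̄) = [38]
z = y + H·x̄ = [38] + [-37] = [1]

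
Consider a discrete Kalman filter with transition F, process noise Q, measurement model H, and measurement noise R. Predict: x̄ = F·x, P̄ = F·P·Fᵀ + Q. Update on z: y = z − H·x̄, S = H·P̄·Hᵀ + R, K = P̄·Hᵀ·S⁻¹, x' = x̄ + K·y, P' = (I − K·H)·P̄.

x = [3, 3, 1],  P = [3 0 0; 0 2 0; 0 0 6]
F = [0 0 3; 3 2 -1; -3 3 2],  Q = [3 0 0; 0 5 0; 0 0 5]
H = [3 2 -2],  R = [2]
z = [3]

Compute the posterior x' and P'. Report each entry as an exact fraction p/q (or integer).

x' = [-201/563, 5122/563, 3946/563]
P' = [28122/563 -15930/563 26190/563; -15930/563 17434/563 -6553/563; 26190/563 -6553/563 32826/563]

x̄ = F·x = [3, 14, 2]
P̄ = F·P·Fᵀ + Q = [57 -18 36; -18 46 -27; 36 -27 74]
y = z − H·x̄ = [-30]
S = H·P̄·Hᵀ + R = [563]
K = P̄·Hᵀ·S⁻¹ = [63/563; 92/563; -94/563]
x' = x̄ + K·y = [-201/563, 5122/563, 3946/563]
P' = (I − K·H)·P̄ = [28122/563 -15930/563 26190/563; -15930/563 17434/563 -6553/563; 26190/563 -6553/563 32826/563]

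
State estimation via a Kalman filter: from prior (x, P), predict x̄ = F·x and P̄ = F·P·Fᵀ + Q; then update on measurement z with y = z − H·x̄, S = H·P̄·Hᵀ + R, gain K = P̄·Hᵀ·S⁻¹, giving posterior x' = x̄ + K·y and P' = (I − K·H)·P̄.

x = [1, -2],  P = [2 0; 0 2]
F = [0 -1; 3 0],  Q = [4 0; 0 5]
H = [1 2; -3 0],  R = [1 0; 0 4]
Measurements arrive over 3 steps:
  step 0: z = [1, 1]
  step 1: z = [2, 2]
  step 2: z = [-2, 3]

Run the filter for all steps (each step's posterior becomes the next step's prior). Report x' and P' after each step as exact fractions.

step 0: x̄ = F·x = [2, 3]
step 0: P̄ = F·P·Fᵀ + Q = [6 0; 0 23]
step 0: y = z − H·x̄ = [-7, 7]
step 0: S = H·P̄·Hᵀ + R = [99 -18; -18 58]
step 0: K = P̄·Hᵀ·S⁻¹ = [4/903 -93/301; 1334/2709 46/301]
step 0: x' = x̄ + K·y = [-25/129, 241/387]
step 0: P' = (I − K·H)·P̄ = [124/301 -184/903; -184/903 943/2709]
step 1: x̄ = F·x = [-241/387, -25/43]
step 1: P̄ = F·P·Fᵀ + Q = [11779/2709 184/301; 184/301 2621/301]
step 1: y = z − H·x̄ = [1465/387, 17/129]
step 1: S = H·P̄·Hᵀ + R = [115468/2709 -15091/903; -15091/903 12983/301]
step 1: K = P̄·Hᵀ·S⁻¹ = [60364/4223863 -1253997/4223863; 2023326/4223863 604362/4223863]
step 1: x' = x̄ + K·y = [-366730/603409, 754753/603409]
step 1: P' = (I − K·H)·P̄ = [1671996/4223863 -805816/4223863; -805816/4223863 1414571/4223863]
step 2: x̄ = F·x = [-754753/603409, -1100190/603409]
step 2: P̄ = F·P·Fᵀ + Q = [18310023/4223863 2417448/4223863; 2417448/4223863 36167279/4223863]
step 2: y = z − H·x̄ = [1748315/603409, -454032/603409]
step 2: S = H·P̄·Hᵀ + R = [25267542/603409 -9919251/603409; -9919251/603409 181685659/4223863]
step 2: K = P̄·Hᵀ·S⁻¹ = [30859892/2155535873 -639901827/2155535873; 3096171142/6466607619 308378454/2155535873]
step 2: x' = x̄ + K·y = [-2125272325/2155535873, -3515783896/6466607619]
step 2: P' = (I − K·H)·P̄ = [853202436/2155535873 -411171272/2155535873; -411171272/2155535873 2164842479/6466607619]

step 0: x' = [-25/129, 241/387], P' = [124/301 -184/903; -184/903 943/2709]
step 1: x' = [-366730/603409, 754753/603409], P' = [1671996/4223863 -805816/4223863; -805816/4223863 1414571/4223863]
step 2: x' = [-2125272325/2155535873, -3515783896/6466607619], P' = [853202436/2155535873 -411171272/2155535873; -411171272/2155535873 2164842479/6466607619]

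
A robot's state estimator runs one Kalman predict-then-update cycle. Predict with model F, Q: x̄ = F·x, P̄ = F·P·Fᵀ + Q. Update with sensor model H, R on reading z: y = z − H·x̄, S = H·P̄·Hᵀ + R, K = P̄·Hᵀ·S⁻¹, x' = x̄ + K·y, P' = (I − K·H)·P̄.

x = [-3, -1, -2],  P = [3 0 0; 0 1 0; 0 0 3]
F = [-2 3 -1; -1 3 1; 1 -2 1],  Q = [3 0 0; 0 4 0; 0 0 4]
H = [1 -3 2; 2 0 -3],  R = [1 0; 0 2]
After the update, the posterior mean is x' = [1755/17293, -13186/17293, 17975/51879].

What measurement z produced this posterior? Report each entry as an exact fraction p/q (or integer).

x̄ = F·x = [5, -2, -3]
P̄ = F·P·Fᵀ + Q = [27 12 -15; 12 19 -6; -15 -6 14]
S = H·P̄·Hᵀ + R = [195 -171; -171 416]
K = P̄·Hᵀ·S⁻¹ = [235/17293 4212/17293; -5510/17293 -519/17293; 584/51879 -2913/17293]
x' − x̄ = [-84710/17293, 21400/17293, 173612/51879] = K·y
y = (KᵀK)⁻¹·Kᵀ·(x' − x̄) = [-2, -20]
z = y + H·x̄ = [-2, -20] + [5, 19] = [3, -1]

z = [3, -1]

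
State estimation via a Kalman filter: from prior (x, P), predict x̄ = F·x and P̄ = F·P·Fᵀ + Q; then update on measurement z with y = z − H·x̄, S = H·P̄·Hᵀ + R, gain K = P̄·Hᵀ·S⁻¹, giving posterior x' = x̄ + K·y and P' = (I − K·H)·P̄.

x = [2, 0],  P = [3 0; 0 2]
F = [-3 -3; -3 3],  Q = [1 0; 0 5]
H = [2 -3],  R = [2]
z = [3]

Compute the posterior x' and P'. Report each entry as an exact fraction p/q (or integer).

x̄ = F·x = [-6, -6]
P̄ = F·P·Fᵀ + Q = [46 9; 9 50]
y = z − H·x̄ = [-3]
S = H·P̄·Hᵀ + R = [528]
K = P̄·Hᵀ·S⁻¹ = [65/528; -1/4]
x' = x̄ + K·y = [-1121/176, -21/4]
P' = (I − K·H)·P̄ = [20063/528 101/4; 101/4 17]

x' = [-1121/176, -21/4]
P' = [20063/528 101/4; 101/4 17]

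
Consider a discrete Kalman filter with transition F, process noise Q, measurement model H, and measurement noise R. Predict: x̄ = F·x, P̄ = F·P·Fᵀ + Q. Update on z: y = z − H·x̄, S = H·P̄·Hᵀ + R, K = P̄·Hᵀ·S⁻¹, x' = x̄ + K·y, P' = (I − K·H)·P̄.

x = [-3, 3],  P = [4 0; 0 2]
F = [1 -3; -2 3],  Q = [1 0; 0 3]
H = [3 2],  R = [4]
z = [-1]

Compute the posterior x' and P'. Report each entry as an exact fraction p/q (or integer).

x' = [-479/47, 685/47]
P' = [792/47 -1154/47; -1154/47 1723/47]

x̄ = F·x = [-12, 15]
P̄ = F·P·Fᵀ + Q = [23 -26; -26 37]
y = z − H·x̄ = [5]
S = H·P̄·Hᵀ + R = [47]
K = P̄·Hᵀ·S⁻¹ = [17/47; -4/47]
x' = x̄ + K·y = [-479/47, 685/47]
P' = (I − K·H)·P̄ = [792/47 -1154/47; -1154/47 1723/47]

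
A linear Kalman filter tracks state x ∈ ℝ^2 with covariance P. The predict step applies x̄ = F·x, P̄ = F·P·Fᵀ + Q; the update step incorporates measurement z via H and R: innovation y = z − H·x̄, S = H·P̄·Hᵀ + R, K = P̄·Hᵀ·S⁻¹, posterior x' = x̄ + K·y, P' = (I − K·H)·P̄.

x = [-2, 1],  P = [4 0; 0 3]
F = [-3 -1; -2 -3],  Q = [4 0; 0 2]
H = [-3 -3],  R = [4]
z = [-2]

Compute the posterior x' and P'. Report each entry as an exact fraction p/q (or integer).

x' = [1651/695, -1177/695]
P' = [3893/695 -3741/695; -3741/695 3897/695]

x̄ = F·x = [5, 1]
P̄ = F·P·Fᵀ + Q = [43 33; 33 45]
y = z − H·x̄ = [16]
S = H·P̄·Hᵀ + R = [1390]
K = P̄·Hᵀ·S⁻¹ = [-114/695; -117/695]
x' = x̄ + K·y = [1651/695, -1177/695]
P' = (I − K·H)·P̄ = [3893/695 -3741/695; -3741/695 3897/695]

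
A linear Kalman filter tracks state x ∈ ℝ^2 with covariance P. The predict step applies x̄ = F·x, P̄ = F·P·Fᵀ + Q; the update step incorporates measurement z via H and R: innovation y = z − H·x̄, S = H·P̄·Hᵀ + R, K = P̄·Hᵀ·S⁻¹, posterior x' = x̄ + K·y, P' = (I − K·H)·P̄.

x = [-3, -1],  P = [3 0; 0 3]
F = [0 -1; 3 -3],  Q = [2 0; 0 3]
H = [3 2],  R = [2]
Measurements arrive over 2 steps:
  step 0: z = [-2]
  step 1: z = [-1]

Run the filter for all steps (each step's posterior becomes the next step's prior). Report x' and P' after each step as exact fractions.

step 0: x̄ = F·x = [1, -6]
step 0: P̄ = F·P·Fᵀ + Q = [5 9; 9 57]
step 0: y = z − H·x̄ = [7]
step 0: S = H·P̄·Hᵀ + R = [383]
step 0: K = P̄·Hᵀ·S⁻¹ = [33/383; 141/383]
step 0: x' = x̄ + K·y = [614/383, -1311/383]
step 0: P' = (I − K·H)·P̄ = [826/383 -1206/383; -1206/383 1950/383]
step 1: x̄ = F·x = [1311/383, 5775/383]
step 1: P̄ = F·P·Fᵀ + Q = [2716/383 9468/383; 9468/383 47841/383]
step 1: y = z − H·x̄ = [-15866/383]
step 1: S = H·P̄·Hᵀ + R = [330190/383]
step 1: K = P̄·Hᵀ·S⁻¹ = [13542/165095; 62043/165095]
step 1: x' = x̄ + K·y = [4131/165095, -80811/165095]
step 1: P' = (I − K·H)·P̄ = [213124/165095 -306144/165095; -306144/165095 521259/165095]

step 0: x' = [614/383, -1311/383], P' = [826/383 -1206/383; -1206/383 1950/383]
step 1: x' = [4131/165095, -80811/165095], P' = [213124/165095 -306144/165095; -306144/165095 521259/165095]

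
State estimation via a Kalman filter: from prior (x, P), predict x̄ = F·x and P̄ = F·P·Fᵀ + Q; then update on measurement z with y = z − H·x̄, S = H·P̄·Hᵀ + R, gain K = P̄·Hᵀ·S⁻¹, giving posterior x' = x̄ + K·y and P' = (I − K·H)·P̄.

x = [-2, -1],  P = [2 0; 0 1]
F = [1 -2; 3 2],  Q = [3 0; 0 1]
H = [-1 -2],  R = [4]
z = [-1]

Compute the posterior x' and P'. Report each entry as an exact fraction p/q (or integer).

x̄ = F·x = [0, -8]
P̄ = F·P·Fᵀ + Q = [9 2; 2 23]
y = z − H·x̄ = [-17]
S = H·P̄·Hᵀ + R = [113]
K = P̄·Hᵀ·S⁻¹ = [-13/113; -48/113]
x' = x̄ + K·y = [221/113, -88/113]
P' = (I − K·H)·P̄ = [848/113 -398/113; -398/113 295/113]

x' = [221/113, -88/113]
P' = [848/113 -398/113; -398/113 295/113]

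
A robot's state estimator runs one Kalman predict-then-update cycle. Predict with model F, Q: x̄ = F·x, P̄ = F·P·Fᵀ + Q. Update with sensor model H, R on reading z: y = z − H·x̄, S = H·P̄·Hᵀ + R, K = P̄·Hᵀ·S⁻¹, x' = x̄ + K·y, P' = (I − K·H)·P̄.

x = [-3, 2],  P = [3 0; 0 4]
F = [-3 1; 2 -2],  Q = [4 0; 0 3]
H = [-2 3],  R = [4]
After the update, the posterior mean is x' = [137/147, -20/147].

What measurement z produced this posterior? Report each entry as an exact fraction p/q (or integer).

x̄ = F·x = [11, -10]
P̄ = F·P·Fᵀ + Q = [35 -26; -26 31]
S = H·P̄·Hᵀ + R = [735]
K = P̄·Hᵀ·S⁻¹ = [-148/735; 29/147]
x' − x̄ = [-1480/147, 1450/147] = K·y
y = (KᵀK)⁻¹·Kᵀ·(x' − x̄) = [50]
z = y + H·x̄ = [50] + [-52] = [-2]

z = [-2]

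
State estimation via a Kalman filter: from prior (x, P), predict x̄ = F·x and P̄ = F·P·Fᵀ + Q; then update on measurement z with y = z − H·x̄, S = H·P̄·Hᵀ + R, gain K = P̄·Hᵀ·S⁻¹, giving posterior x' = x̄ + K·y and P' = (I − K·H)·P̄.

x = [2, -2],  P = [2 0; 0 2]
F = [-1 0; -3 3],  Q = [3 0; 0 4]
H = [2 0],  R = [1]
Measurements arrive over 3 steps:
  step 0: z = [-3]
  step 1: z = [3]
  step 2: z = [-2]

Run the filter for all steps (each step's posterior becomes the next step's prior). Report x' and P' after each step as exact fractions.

step 0: x̄ = F·x = [-2, -12]
step 0: P̄ = F·P·Fᵀ + Q = [5 6; 6 40]
step 0: y = z − H·x̄ = [1]
step 0: S = H·P̄·Hᵀ + R = [21]
step 0: K = P̄·Hᵀ·S⁻¹ = [10/21; 4/7]
step 0: x' = x̄ + K·y = [-32/21, -80/7]
step 0: P' = (I − K·H)·P̄ = [5/21 2/7; 2/7 232/7]
step 1: x̄ = F·x = [32/21, -208/7]
step 1: P̄ = F·P·Fᵀ + Q = [68/21 -1/7; -1/7 2095/7]
step 1: y = z − H·x̄ = [-1/21]
step 1: S = H·P̄·Hᵀ + R = [293/21]
step 1: K = P̄·Hᵀ·S⁻¹ = [136/293; -6/293]
step 1: x' = x̄ + K·y = [440/293, -8706/293]
step 1: P' = (I − K·H)·P̄ = [68/293 -3/293; -3/293 87689/293]
step 2: x̄ = F·x = [-440/293, -27438/293]
step 2: P̄ = F·P·Fᵀ + Q = [947/293 213/293; 213/293 791039/293]
step 2: y = z − H·x̄ = [294/293]
step 2: S = H·P̄·Hᵀ + R = [4081/293]
step 2: K = P̄·Hᵀ·S⁻¹ = [1894/4081; 426/4081]
step 2: x' = x̄ + K·y = [-604/583, -54534/583]
step 2: P' = (I − K·H)·P̄ = [947/4081 213/4081; 213/4081 11017231/4081]

step 0: x' = [-32/21, -80/7], P' = [5/21 2/7; 2/7 232/7]
step 1: x' = [440/293, -8706/293], P' = [68/293 -3/293; -3/293 87689/293]
step 2: x' = [-604/583, -54534/583], P' = [947/4081 213/4081; 213/4081 11017231/4081]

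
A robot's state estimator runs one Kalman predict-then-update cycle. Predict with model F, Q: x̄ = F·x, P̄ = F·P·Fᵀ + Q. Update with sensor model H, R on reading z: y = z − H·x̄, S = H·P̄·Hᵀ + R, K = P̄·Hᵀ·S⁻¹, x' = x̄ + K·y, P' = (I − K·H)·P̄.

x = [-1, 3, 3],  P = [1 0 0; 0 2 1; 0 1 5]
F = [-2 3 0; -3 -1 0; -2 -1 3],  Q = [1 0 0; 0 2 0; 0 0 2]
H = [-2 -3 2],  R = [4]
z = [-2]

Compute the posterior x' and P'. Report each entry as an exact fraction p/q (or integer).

x̄ = F·x = [11, 0, 8]
P̄ = F·P·Fᵀ + Q = [23 0 7; 0 13 5; 7 5 47]
y = z − H·x̄ = [4]
S = H·P̄·Hᵀ + R = [285]
K = P̄·Hᵀ·S⁻¹ = [-32/285; -29/285; 13/57]
x' = x̄ + K·y = [3007/285, -116/285, 508/57]
P' = (I − K·H)·P̄ = [5531/285 -928/285 815/57; -928/285 2864/285 662/57; 815/57 662/57 1834/57]

x' = [3007/285, -116/285, 508/57]
P' = [5531/285 -928/285 815/57; -928/285 2864/285 662/57; 815/57 662/57 1834/57]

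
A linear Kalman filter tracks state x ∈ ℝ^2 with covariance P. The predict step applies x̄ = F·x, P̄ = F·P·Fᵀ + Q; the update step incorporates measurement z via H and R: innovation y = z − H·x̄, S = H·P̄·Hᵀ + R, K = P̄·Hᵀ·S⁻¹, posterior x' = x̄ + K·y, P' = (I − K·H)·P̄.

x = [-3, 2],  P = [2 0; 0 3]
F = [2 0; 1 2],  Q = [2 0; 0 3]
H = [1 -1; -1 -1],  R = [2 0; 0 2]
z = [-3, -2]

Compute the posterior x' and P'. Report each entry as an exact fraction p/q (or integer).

x' = [-92/91, 921/364]
P' = [82/91 2/91; 2/91 171/182]

x̄ = F·x = [-6, 1]
P̄ = F·P·Fᵀ + Q = [10 4; 4 17]
y = z − H·x̄ = [4, -7]
S = H·P̄·Hᵀ + R = [21 7; 7 37]
K = P̄·Hᵀ·S⁻¹ = [40/91 -6/13; -167/364 -25/52]
x' = x̄ + K·y = [-92/91, 921/364]
P' = (I − K·H)·P̄ = [82/91 2/91; 2/91 171/182]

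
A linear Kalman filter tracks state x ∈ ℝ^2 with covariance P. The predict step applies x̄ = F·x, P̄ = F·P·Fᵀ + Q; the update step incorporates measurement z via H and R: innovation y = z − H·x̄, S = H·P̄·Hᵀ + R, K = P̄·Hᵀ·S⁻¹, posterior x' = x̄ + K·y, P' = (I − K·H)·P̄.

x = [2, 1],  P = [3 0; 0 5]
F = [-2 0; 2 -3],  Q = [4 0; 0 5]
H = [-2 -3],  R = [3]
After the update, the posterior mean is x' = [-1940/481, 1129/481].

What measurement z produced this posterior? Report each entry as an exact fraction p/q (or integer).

z = [1]

x̄ = F·x = [-4, 1]
P̄ = F·P·Fᵀ + Q = [16 -12; -12 62]
S = H·P̄·Hᵀ + R = [481]
K = P̄·Hᵀ·S⁻¹ = [4/481; -162/481]
x' − x̄ = [-16/481, 648/481] = K·y
y = (KᵀK)⁻¹·Kᵀ·(x' − x̄) = [-4]
z = y + H·x̄ = [-4] + [5] = [1]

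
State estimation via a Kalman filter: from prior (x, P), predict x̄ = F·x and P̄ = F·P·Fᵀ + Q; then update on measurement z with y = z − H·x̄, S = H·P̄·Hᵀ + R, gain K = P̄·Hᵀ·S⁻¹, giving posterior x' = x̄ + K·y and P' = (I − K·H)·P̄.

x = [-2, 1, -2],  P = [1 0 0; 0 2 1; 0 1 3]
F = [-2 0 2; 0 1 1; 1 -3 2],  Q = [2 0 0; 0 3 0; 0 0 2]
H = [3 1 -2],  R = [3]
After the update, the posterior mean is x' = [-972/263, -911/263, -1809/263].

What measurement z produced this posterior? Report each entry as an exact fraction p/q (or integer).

x̄ = F·x = [0, -1, -9]
P̄ = F·P·Fᵀ + Q = [18 8 4; 8 10 -1; 4 -1 21]
S = H·P̄·Hᵀ + R = [263]
K = P̄·Hᵀ·S⁻¹ = [54/263; 36/263; -31/263]
x' − x̄ = [-972/263, -648/263, 558/263] = K·y
y = (KᵀK)⁻¹·Kᵀ·(x' − x̄) = [-18]
z = y + H·x̄ = [-18] + [17] = [-1]

z = [-1]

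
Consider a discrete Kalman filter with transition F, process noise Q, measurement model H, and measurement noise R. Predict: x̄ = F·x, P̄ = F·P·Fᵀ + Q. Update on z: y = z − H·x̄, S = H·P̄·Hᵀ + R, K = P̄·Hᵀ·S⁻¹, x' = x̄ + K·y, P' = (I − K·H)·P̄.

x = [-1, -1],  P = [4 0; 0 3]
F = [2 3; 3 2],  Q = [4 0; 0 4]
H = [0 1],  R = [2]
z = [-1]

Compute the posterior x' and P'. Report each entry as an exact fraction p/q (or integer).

x' = [-17/9, -31/27]
P' = [43/3 14/9; 14/9 52/27]

x̄ = F·x = [-5, -5]
P̄ = F·P·Fᵀ + Q = [47 42; 42 52]
y = z − H·x̄ = [4]
S = H·P̄·Hᵀ + R = [54]
K = P̄·Hᵀ·S⁻¹ = [7/9; 26/27]
x' = x̄ + K·y = [-17/9, -31/27]
P' = (I − K·H)·P̄ = [43/3 14/9; 14/9 52/27]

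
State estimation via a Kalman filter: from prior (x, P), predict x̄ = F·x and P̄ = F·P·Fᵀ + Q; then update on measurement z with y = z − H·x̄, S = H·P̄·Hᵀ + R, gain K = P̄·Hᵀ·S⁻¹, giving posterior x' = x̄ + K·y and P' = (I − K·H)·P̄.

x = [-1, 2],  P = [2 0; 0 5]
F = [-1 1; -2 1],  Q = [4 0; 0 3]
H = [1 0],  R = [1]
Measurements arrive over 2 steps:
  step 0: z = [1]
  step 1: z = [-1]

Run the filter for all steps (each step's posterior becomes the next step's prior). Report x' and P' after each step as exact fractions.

step 0: x' = [7/6, 5/2], P' = [11/12 3/4; 3/4 37/4]
step 1: x' = [-34/41, -55/41], P' = [38/41 53/82; 53/82 591/82]

step 0: x̄ = F·x = [3, 4]
step 0: P̄ = F·P·Fᵀ + Q = [11 9; 9 16]
step 0: y = z − H·x̄ = [-2]
step 0: S = H·P̄·Hᵀ + R = [12]
step 0: K = P̄·Hᵀ·S⁻¹ = [11/12; 3/4]
step 0: x' = x̄ + K·y = [7/6, 5/2]
step 0: P' = (I − K·H)·P̄ = [11/12 3/4; 3/4 37/4]
step 1: x̄ = F·x = [4/3, 1/6]
step 1: P̄ = F·P·Fᵀ + Q = [38/3 53/6; 53/6 155/12]
step 1: y = z − H·x̄ = [-7/3]
step 1: S = H·P̄·Hᵀ + R = [41/3]
step 1: K = P̄·Hᵀ·S⁻¹ = [38/41; 53/82]
step 1: x' = x̄ + K·y = [-34/41, -55/41]
step 1: P' = (I − K·H)·P̄ = [38/41 53/82; 53/82 591/82]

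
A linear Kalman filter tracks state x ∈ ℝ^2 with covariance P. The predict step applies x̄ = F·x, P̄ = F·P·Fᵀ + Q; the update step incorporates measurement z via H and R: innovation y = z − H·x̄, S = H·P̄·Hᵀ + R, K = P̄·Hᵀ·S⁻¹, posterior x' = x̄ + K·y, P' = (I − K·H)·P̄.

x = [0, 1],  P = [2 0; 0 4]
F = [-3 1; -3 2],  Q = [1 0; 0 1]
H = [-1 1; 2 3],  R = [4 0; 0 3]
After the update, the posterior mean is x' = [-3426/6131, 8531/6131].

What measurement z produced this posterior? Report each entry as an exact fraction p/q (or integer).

x̄ = F·x = [1, 2]
P̄ = F·P·Fᵀ + Q = [23 26; 26 35]
S = H·P̄·Hᵀ + R = [10 33; 33 722]
K = P̄·Hᵀ·S⁻¹ = [-1926/6131 1141/6131; 1317/6131 1273/6131]
x' − x̄ = [-9557/6131, -3731/6131] = K·y
y = (KᵀK)⁻¹·Kᵀ·(x' − x̄) = [2, -5]
z = y + H·x̄ = [2, -5] + [1, 8] = [3, 3]

z = [3, 3]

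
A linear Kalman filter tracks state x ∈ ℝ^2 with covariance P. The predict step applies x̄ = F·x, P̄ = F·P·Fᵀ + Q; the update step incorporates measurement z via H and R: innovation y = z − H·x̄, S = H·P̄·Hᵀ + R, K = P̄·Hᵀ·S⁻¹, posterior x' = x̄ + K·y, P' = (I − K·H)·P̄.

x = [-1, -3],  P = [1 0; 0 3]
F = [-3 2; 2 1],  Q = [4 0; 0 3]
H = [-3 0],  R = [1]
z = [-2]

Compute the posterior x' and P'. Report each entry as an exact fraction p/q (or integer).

x̄ = F·x = [-3, -5]
P̄ = F·P·Fᵀ + Q = [25 0; 0 10]
y = z − H·x̄ = [-11]
S = H·P̄·Hᵀ + R = [226]
K = P̄·Hᵀ·S⁻¹ = [-75/226; 0]
x' = x̄ + K·y = [147/226, -5]
P' = (I − K·H)·P̄ = [25/226 0; 0 10]

x' = [147/226, -5]
P' = [25/226 0; 0 10]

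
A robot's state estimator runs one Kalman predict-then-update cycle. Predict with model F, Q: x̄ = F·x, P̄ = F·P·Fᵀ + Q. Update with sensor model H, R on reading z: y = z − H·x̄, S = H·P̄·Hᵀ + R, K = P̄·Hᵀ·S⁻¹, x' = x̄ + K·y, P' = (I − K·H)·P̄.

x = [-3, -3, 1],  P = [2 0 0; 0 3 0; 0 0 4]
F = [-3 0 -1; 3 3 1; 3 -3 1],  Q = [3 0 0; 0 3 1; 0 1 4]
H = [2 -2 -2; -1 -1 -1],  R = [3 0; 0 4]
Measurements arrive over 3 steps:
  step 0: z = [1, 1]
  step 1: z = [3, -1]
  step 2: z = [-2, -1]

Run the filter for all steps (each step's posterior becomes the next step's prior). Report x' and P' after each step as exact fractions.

step 0: x̄ = F·x = [8, -17, 1]
step 0: P̄ = F·P·Fᵀ + Q = [25 -22 -22; -22 52 -4; -22 -4 53]
step 0: y = z − H·x̄ = [-47, -7]
step 0: S = H·P̄·Hᵀ + R = [843 144; 144 38]
step 0: K = P̄·Hᵀ·S⁻¹ = [418/1883 -1285/3766; -788/5649 -293/1883; -754/5649 -771/3766]
step 0: x' = x̄ + K·y = [-169/3766, -52844/5649, 98365/11298]
step 0: P' = (I − K·H)·P̄ = [3197/3766 389/1883 1165/3766; 389/1883 160574/5649 -158225/5649; 1165/3766 -158225/5649 322207/11298]
step 1: x̄ = F·x = [-48422/5649, -15730/807, 206954/5649]
step 1: P̄ = F·P·Fᵀ + Q = [231695/5649 35632/807 -678920/5649; 35632/807 106931/807 -174967/807; -678920/5649 -174967/807 2610854/5649]
step 1: y = z − H·x̄ = [102493/1883, 42773/5649]
step 1: S = H·P̄·Hᵀ + R = [2673009/1883 452092/1883; 452092/1883 305132/5649]
step 1: K = P̄·Hᵀ·S⁻¹ = [1994871/8959951 -12234815/35839804; 5983916/26879853 -2205317/8959951; -1024985/2067681 -314745/2756908]
step 1: x' = x̄ + K·y = [34478497/35839804, -82775487/8959951, 24230023/2756908]
step 1: P' = (I − K·H)·P̄ = [30454243/35839804 5906613/8959951 -395495/2756908; 5906613/8959951 2289952453/26879853 -175477576/2067681; -395495/2756908 -175477576/2067681 706873729/8270724]
step 2: x̄ = F·x = [-209212895/17919902, -41062861/2559986, 705865817/17919902]
step 2: P̄ = F·P·Fᵀ + Q = [2560408861/26879853 600625373/3839979 -9163916215/26879853; 600625373/3839979 1400241016/3839979 -2586131846/3839979; -9163916215/26879853 -2586131846/3839979 36565154617/26879853]
step 2: y = z − H·x̄ = [609718783/8959951, 191292993/17919902]
step 2: S = H·P̄·Hᵀ + R = [30214189125/8959951 5067058016/8959951; 5067058016/8959951 2909846950/26879853]
step 2: K = P̄·Hᵀ·S⁻¹ = [45227204202/202631972347 -138403300585/405263944694; 195346819958/607895917041 -109750935649/405263944694; -361430780660/607895917041 -18126475980/202631972347]
step 2: x' = x̄ + K·y = [-3450915691/26146060948, 230327832191/78438182844, -79391731843/39219091422]
step 2: P' = (I − K·H)·P̄ = [344647407473/405263944694 317175281277/405263944694 -54104743205/202631972347; 317175281277/405263944694 129985307546705/1215791834082 -64809911081374/607895917041; -54104743205/202631972347 -64809911081374/607895917041 65189743022749/607895917041]

step 0: x' = [-169/3766, -52844/5649, 98365/11298], P' = [3197/3766 389/1883 1165/3766; 389/1883 160574/5649 -158225/5649; 1165/3766 -158225/5649 322207/11298]
step 1: x' = [34478497/35839804, -82775487/8959951, 24230023/2756908], P' = [30454243/35839804 5906613/8959951 -395495/2756908; 5906613/8959951 2289952453/26879853 -175477576/2067681; -395495/2756908 -175477576/2067681 706873729/8270724]
step 2: x' = [-3450915691/26146060948, 230327832191/78438182844, -79391731843/39219091422], P' = [344647407473/405263944694 317175281277/405263944694 -54104743205/202631972347; 317175281277/405263944694 129985307546705/1215791834082 -64809911081374/607895917041; -54104743205/202631972347 -64809911081374/607895917041 65189743022749/607895917041]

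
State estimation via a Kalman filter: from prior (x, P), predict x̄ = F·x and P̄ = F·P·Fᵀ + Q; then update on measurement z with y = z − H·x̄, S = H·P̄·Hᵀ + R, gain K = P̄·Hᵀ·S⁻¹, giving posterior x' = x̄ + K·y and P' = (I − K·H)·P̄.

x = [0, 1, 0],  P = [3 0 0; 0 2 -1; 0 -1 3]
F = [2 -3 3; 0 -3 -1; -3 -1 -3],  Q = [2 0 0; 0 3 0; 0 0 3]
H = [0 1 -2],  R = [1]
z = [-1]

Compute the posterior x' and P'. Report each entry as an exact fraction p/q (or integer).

x' = [-3, -3, -1]
P' = [5222/211 2325/211 1110/211; 2325/211 3734/211 1863/211; 1110/211 1863/211 982/211]

x̄ = F·x = [-3, -3, -1]
P̄ = F·P·Fᵀ + Q = [77 15 -45; 15 18 5; -45 5 53]
y = z − H·x̄ = [0]
S = H·P̄·Hᵀ + R = [211]
K = P̄·Hᵀ·S⁻¹ = [105/211; 8/211; -101/211]
x' = x̄ + K·y = [-3, -3, -1]
P' = (I − K·H)·P̄ = [5222/211 2325/211 1110/211; 2325/211 3734/211 1863/211; 1110/211 1863/211 982/211]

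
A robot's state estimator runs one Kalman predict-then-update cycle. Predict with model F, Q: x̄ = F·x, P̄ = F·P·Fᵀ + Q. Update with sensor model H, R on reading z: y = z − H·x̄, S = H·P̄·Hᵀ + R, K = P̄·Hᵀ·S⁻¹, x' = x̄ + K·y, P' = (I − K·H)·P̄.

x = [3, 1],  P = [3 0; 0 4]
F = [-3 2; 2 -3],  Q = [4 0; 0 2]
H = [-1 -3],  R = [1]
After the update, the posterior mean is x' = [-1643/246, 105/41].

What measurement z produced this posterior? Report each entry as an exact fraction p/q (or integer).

x̄ = F·x = [-7, 3]
P̄ = F·P·Fᵀ + Q = [47 -42; -42 50]
S = H·P̄·Hᵀ + R = [246]
K = P̄·Hᵀ·S⁻¹ = [79/246; -18/41]
x' − x̄ = [79/246, -18/41] = K·y
y = (KᵀK)⁻¹·Kᵀ·(x' − x̄) = [1]
z = y + H·x̄ = [1] + [-2] = [-1]

z = [-1]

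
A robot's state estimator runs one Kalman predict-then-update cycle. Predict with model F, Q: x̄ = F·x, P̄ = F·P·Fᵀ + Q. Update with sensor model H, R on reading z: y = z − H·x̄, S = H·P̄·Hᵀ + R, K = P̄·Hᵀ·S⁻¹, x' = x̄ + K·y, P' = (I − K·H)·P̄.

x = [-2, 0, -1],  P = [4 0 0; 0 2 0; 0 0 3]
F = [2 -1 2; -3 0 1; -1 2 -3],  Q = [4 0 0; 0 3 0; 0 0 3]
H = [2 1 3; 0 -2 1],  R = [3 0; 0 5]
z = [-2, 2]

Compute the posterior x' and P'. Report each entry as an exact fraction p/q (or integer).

x' = [-33467/13957, -4390/13957, 31243/27914]
P' = [300168/13957 -90156/13957 -174237/13957; -90156/13957 40299/13957 49773/13957; -174237/13957 49773/13957 211737/27914]

x̄ = F·x = [-6, 5, 5]
P̄ = F·P·Fᵀ + Q = [34 -18 -30; -18 42 3; -30 3 42]
y = z − H·x̄ = [-10, 7]
S = H·P̄·Hᵀ + R = [145 39; 39 203]
K = P̄·Hᵀ·S⁻¹ = [-4177/13957 1215/13957; 3102/13957 -6165/13957; 12603/27914 2529/27914]
x' = x̄ + K·y = [-33467/13957, -4390/13957, 31243/27914]
P' = (I − K·H)·P̄ = [300168/13957 -90156/13957 -174237/13957; -90156/13957 40299/13957 49773/13957; -174237/13957 49773/13957 211737/27914]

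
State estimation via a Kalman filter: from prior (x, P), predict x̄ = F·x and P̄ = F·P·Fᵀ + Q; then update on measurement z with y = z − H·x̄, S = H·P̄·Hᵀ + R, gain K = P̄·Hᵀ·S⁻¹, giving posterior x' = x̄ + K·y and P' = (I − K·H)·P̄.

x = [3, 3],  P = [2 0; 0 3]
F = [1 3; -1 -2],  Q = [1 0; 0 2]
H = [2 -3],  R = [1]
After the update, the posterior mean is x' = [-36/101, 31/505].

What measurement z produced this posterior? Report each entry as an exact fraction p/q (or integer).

z = [-1]

x̄ = F·x = [12, -9]
P̄ = F·P·Fᵀ + Q = [30 -20; -20 16]
S = H·P̄·Hᵀ + R = [505]
K = P̄·Hᵀ·S⁻¹ = [24/101; -88/505]
x' − x̄ = [-1248/101, 4576/505] = K·y
y = (KᵀK)⁻¹·Kᵀ·(x' − x̄) = [-52]
z = y + H·x̄ = [-52] + [51] = [-1]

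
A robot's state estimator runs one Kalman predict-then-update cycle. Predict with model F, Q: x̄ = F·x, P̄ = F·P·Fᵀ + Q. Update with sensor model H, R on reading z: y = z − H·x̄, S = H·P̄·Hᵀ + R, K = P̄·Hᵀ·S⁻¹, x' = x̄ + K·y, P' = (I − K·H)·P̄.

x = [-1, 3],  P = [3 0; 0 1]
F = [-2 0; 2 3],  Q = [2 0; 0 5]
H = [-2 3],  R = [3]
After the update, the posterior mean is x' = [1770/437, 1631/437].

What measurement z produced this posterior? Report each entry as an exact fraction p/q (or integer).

z = [3]

x̄ = F·x = [2, 7]
P̄ = F·P·Fᵀ + Q = [14 -12; -12 26]
S = H·P̄·Hᵀ + R = [437]
K = P̄·Hᵀ·S⁻¹ = [-64/437; 102/437]
x' − x̄ = [896/437, -1428/437] = K·y
y = (KᵀK)⁻¹·Kᵀ·(x' − x̄) = [-14]
z = y + H·x̄ = [-14] + [17] = [3]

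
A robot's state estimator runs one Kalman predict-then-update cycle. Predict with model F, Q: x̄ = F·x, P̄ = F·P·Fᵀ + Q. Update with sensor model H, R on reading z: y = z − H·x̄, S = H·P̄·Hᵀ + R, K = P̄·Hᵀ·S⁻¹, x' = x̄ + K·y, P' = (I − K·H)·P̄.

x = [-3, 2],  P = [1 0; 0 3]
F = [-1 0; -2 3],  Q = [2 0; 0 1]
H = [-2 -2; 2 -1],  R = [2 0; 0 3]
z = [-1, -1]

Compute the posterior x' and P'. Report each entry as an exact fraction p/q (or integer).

x̄ = F·x = [3, 12]
P̄ = F·P·Fᵀ + Q = [3 2; 2 32]
y = z − H·x̄ = [29, 5]
S = H·P̄·Hᵀ + R = [158 48; 48 39]
K = P̄·Hᵀ·S⁻¹ = [-97/643 556/1929; -218/643 -580/1929]
x' = x̄ + K·y = [128/1929, 1282/1929]
P' = (I − K·H)·P̄ = [653/1929 -362/1929; -362/1929 1016/1929]

x' = [128/1929, 1282/1929]
P' = [653/1929 -362/1929; -362/1929 1016/1929]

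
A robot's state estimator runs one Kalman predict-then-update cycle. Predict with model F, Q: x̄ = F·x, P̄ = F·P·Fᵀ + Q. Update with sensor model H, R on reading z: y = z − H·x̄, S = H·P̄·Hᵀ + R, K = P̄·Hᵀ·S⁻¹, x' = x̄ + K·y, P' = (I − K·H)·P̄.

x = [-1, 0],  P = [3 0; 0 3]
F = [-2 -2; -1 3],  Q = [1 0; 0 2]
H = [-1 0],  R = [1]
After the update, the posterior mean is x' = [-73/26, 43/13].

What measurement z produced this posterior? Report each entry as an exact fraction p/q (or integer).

z = [3]

x̄ = F·x = [2, 1]
P̄ = F·P·Fᵀ + Q = [25 -12; -12 32]
S = H·P̄·Hᵀ + R = [26]
K = P̄·Hᵀ·S⁻¹ = [-25/26; 6/13]
x' − x̄ = [-125/26, 30/13] = K·y
y = (KᵀK)⁻¹·Kᵀ·(x' − x̄) = [5]
z = y + H·x̄ = [5] + [-2] = [3]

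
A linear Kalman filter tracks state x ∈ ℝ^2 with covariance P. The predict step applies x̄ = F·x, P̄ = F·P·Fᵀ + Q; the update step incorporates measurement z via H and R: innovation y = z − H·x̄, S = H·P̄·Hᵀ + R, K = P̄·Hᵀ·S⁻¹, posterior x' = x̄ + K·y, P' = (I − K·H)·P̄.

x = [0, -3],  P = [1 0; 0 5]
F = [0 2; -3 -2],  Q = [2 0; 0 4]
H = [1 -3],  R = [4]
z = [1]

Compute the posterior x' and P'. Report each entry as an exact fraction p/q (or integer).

x' = [-608/443, -317/443]
P' = [3022/443 898/443; 898/443 458/443]

x̄ = F·x = [-6, 6]
P̄ = F·P·Fᵀ + Q = [22 -20; -20 33]
y = z − H·x̄ = [25]
S = H·P̄·Hᵀ + R = [443]
K = P̄·Hᵀ·S⁻¹ = [82/443; -119/443]
x' = x̄ + K·y = [-608/443, -317/443]
P' = (I − K·H)·P̄ = [3022/443 898/443; 898/443 458/443]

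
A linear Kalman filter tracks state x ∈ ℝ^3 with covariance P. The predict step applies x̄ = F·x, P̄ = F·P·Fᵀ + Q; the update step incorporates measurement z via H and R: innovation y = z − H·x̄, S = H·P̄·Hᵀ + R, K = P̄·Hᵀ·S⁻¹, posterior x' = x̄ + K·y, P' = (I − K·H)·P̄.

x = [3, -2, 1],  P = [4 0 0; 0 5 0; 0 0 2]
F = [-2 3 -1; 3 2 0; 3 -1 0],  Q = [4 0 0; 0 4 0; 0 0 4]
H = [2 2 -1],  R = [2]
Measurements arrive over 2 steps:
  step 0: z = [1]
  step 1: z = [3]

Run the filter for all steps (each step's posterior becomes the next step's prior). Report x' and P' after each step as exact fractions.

step 0: x' = [-667/131, 6243/655, 5217/655], P' = [1932/131 -3136/131 -2482/131; -3136/131 28064/655 24556/655; -2482/131 24556/655 24434/655]
step 1: x' = [756681/1371443, 1380485/1371443, 100394/1371443], P' = [12964680/1371443 -16185850/1371443 -7354378/1371443; -16185850/1371443 23229304/1371443 14003084/1371443; -7354378/1371443 14003084/1371443 14047264/1371443]

step 0: x̄ = F·x = [-13, 5, 11]
step 0: P̄ = F·P·Fᵀ + Q = [67 6 -39; 6 60 26; -39 26 45]
step 0: y = z − H·x̄ = [28]
step 0: S = H·P̄·Hᵀ + R = [655]
step 0: K = P̄·Hᵀ·S⁻¹ = [37/131; 106/655; -71/655]
step 0: x' = x̄ + K·y = [-667/131, 6243/655, 5217/655]
step 0: P' = (I − K·H)·P̄ = [1932/131 -3136/131 -2482/131; -3136/131 28064/655 24556/655; -2482/131 24556/655 24434/655]
step 1: x̄ = F·x = [20182/655, 2481/655, -16248/655]
step 1: P̄ = F·P·Fᵀ + Q = [309454/655 20142/655 -252846/655; 20142/655 13656/655 -16228/655; -252846/655 -16228/655 211704/655]
step 1: y = z − H·x̄ = [-59609/655]
step 1: S = H·P̄·Hᵀ + R = [2742886/655]
step 1: K = P̄·Hᵀ·S⁻¹ = [456019/1371443; 41912/1371443; -374926/1371443]
step 1: x' = x̄ + K·y = [756681/1371443, 1380485/1371443, 100394/1371443]
step 1: P' = (I − K·H)·P̄ = [12964680/1371443 -16185850/1371443 -7354378/1371443; -16185850/1371443 23229304/1371443 14003084/1371443; -7354378/1371443 14003084/1371443 14047264/1371443]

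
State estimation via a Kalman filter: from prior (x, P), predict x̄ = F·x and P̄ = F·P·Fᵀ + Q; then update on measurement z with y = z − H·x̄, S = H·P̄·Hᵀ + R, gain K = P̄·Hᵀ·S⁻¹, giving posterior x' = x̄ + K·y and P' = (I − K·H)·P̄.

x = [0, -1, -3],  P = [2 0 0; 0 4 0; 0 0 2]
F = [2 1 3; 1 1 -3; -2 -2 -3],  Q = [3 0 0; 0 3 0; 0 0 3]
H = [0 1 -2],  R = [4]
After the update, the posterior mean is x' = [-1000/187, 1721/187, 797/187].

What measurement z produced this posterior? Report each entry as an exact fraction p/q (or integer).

x̄ = F·x = [-10, 8, 11]
P̄ = F·P·Fᵀ + Q = [33 -10 -34; -10 27 6; -34 6 45]
S = H·P̄·Hᵀ + R = [187]
K = P̄·Hᵀ·S⁻¹ = [58/187; 15/187; -84/187]
x' − x̄ = [870/187, 225/187, -1260/187] = K·y
y = (KᵀK)⁻¹·Kᵀ·(x' − x̄) = [15]
z = y + H·x̄ = [15] + [-14] = [1]

z = [1]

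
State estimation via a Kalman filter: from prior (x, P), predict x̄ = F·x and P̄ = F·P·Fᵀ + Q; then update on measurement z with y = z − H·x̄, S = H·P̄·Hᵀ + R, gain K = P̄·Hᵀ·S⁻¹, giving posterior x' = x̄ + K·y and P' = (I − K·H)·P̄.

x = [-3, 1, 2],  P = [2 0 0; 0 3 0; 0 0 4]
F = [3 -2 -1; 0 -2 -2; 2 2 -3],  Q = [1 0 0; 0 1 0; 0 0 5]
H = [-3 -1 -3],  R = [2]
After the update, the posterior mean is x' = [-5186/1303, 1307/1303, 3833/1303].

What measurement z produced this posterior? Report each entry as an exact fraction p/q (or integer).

x̄ = F·x = [-13, -6, -10]
P̄ = F·P·Fᵀ + Q = [35 20 12; 20 29 12; 12 12 61]
S = H·P̄·Hᵀ + R = [1303]
K = P̄·Hᵀ·S⁻¹ = [-161/1303; -125/1303; -231/1303]
x' − x̄ = [11753/1303, 9125/1303, 16863/1303] = K·y
y = (KᵀK)⁻¹·Kᵀ·(x' − x̄) = [-73]
z = y + H·x̄ = [-73] + [75] = [2]

z = [2]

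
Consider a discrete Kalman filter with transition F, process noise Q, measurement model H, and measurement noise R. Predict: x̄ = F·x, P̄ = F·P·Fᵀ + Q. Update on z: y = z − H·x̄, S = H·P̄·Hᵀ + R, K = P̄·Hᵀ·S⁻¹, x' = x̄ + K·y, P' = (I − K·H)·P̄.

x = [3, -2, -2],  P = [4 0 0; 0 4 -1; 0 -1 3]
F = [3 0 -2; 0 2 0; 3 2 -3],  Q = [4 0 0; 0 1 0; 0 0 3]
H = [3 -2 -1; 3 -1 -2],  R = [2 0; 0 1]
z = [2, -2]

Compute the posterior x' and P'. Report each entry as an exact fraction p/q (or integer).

x̄ = F·x = [13, -4, 11]
P̄ = F·P·Fᵀ + Q = [52 4 58; 4 17 22; 58 22 94]
y = z − H·x̄ = [-34, -23]
S = H·P̄·Hᵀ + R = [324 242; 242 230]
K = P̄·Hᵀ·S⁻¹ = [2997/3989 -2529/3989; 869/7978 -1307/3989; 4248/3989 -5094/3989]
x' = x̄ + K·y = [8126/3989, -668/3989, 16609/3989]
P' = (I − K·H)·P̄ = [28742/3989 23903/3989 32426/3989; 23903/3989 22888/3989 25064/3989; 32426/3989 25064/3989 38654/3989]

x' = [8126/3989, -668/3989, 16609/3989]
P' = [28742/3989 23903/3989 32426/3989; 23903/3989 22888/3989 25064/3989; 32426/3989 25064/3989 38654/3989]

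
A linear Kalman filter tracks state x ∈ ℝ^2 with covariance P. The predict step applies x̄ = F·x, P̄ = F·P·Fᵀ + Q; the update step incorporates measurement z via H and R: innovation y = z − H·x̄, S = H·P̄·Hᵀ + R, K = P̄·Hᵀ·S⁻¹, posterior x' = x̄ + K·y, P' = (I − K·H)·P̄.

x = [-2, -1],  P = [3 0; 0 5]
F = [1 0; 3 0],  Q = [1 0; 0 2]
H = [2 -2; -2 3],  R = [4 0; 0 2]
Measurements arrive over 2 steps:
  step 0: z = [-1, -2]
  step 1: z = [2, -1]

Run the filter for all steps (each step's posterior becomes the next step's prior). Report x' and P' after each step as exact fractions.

step 0: x̄ = F·x = [-2, -6]
step 0: P̄ = F·P·Fᵀ + Q = [4 9; 9 29]
step 0: y = z − H·x̄ = [-9, 12]
step 0: S = H·P̄·Hᵀ + R = [64 -100; -100 171]
step 0: K = P̄·Hᵀ·S⁻¹ = [95/472 27/118; 15/236 26/59]
step 0: x' = x̄ + K·y = [-503/472, -303/236]
step 0: P' = (I − K·H)·P̄ = [393/236 149/118; 149/118 67/59]
step 1: x̄ = F·x = [-503/472, -1509/472]
step 1: P̄ = F·P·Fᵀ + Q = [629/236 1179/236; 1179/236 4009/236]
step 1: y = z − H·x̄ = [-267/118, 3049/472]
step 1: S = H·P̄·Hᵀ + R = [2516/59 -3695/59; -3695/59 24921/236]
step 1: K = P̄·Hᵀ·S⁻¹ = [13285/68552 3537/17138; 1965/34276 3616/8569]
step 1: x' = x̄ + K·y = [-5861/34276, -10297/17138]
step 1: P' = (I − K·H)·P̄ = [54003/34276 20359/17138; 20359/17138 9197/8569]

step 0: x' = [-503/472, -303/236], P' = [393/236 149/118; 149/118 67/59]
step 1: x' = [-5861/34276, -10297/17138], P' = [54003/34276 20359/17138; 20359/17138 9197/8569]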